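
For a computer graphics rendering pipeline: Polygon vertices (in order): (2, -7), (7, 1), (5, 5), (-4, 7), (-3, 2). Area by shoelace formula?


Shoelace sum: (2*1 - 7*(-7)) + (7*5 - 5*1) + (5*7 - (-4)*5) + ((-4)*2 - (-3)*7) + ((-3)*(-7) - 2*2)
= 166
Area = |166|/2 = 83

83


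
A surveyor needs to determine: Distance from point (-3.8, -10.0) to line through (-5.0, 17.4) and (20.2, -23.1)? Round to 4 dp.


|cross product| = 641.88
|line direction| = sqrt(2275.29) = 47.7
Distance = 641.88/sqrt(2275.29) = 13.4566

13.4566


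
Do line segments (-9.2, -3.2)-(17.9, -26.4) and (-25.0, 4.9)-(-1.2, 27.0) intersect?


Cross products: d1=-541.96, d2=-1693.03, d3=-147.05, d4=1004.02
d1*d2 < 0 and d3*d4 < 0? no

No, they don't intersect


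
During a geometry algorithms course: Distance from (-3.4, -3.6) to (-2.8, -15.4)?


dx=0.6, dy=-11.8
d^2 = 0.6^2 + (-11.8)^2 = 139.6
d = sqrt(139.6) = 11.8152

11.8152


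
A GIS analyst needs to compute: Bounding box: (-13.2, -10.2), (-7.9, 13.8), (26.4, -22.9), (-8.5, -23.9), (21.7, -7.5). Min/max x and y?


x range: [-13.2, 26.4]
y range: [-23.9, 13.8]
Bounding box: (-13.2,-23.9) to (26.4,13.8)

(-13.2,-23.9) to (26.4,13.8)


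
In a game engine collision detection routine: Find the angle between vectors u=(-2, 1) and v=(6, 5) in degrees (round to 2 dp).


u.v = -7, |u| = sqrt(5) = 2.2361, |v| = sqrt(61) = 7.8102
cos(theta) = u.v/(|u||v|) = -7/sqrt(305) = -0.400819
theta = acos(-0.400819) = 113.63 degrees

113.63 degrees


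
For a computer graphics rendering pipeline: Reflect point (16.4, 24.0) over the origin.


Reflection over origin: (x,y) -> (-x,-y)
(16.4, 24) -> (-16.4, -24)

(-16.4, -24)


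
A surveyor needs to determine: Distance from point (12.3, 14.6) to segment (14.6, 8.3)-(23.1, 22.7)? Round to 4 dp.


Project P onto AB: t = 0.2545 (clamped to [0,1])
Closest point on segment: (16.7635, 11.9653)
Distance: 5.1831

5.1831


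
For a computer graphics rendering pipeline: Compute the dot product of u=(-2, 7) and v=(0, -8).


u . v = u_x*v_x + u_y*v_y = (-2)*0 + 7*(-8)
= 0 + (-56) = -56

-56


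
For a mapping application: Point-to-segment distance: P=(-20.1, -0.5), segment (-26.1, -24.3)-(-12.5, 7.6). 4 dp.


Project P onto AB: t = 0.6992 (clamped to [0,1])
Closest point on segment: (-16.5911, -1.996)
Distance: 3.8145

3.8145


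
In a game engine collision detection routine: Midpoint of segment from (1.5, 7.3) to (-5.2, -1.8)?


M = ((1.5+(-5.2))/2, (7.3+(-1.8))/2)
= (-1.85, 2.75)

(-1.85, 2.75)


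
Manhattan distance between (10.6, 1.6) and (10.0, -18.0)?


|10.6-10| + |1.6-(-18)| = 0.6 + 19.6 = 20.2

20.2


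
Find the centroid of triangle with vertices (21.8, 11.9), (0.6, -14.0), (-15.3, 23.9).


Centroid = ((x_A+x_B+x_C)/3, (y_A+y_B+y_C)/3)
= ((21.8+0.6+(-15.3))/3, (11.9+(-14)+23.9)/3)
= (2.3667, 7.2667)

(2.3667, 7.2667)


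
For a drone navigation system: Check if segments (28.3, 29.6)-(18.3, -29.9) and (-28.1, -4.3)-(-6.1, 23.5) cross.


Cross products: d1=-822.12, d2=-1853.12, d3=-3016.8, d4=-1985.8
d1*d2 < 0 and d3*d4 < 0? no

No, they don't intersect


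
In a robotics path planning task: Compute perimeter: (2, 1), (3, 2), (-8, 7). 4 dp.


Sides: (2, 1)->(3, 2): sqrt(2) = 1.414214, (3, 2)->(-8, 7): sqrt(146) = 12.083046, (-8, 7)->(2, 1): sqrt(136) = 11.661904
Sum = 25.159164
Perimeter = 25.1592

25.1592


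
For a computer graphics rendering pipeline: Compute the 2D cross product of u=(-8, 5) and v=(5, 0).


u x v = u_x*v_y - u_y*v_x = (-8)*0 - 5*5
= 0 - 25 = -25

-25


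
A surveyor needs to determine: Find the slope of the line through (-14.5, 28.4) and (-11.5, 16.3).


slope = (y2-y1)/(x2-x1) = (16.3-28.4)/((-11.5)-(-14.5)) = (-12.1)/3 = -4.0333

-4.0333


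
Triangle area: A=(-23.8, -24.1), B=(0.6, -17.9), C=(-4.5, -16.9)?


Area = |x_A(y_B-y_C) + x_B(y_C-y_A) + x_C(y_A-y_B)|/2
= |23.8 + 4.32 + 27.9|/2
= 56.02/2 = 28.01

28.01


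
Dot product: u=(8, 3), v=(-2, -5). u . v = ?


u . v = u_x*v_x + u_y*v_y = 8*(-2) + 3*(-5)
= (-16) + (-15) = -31

-31


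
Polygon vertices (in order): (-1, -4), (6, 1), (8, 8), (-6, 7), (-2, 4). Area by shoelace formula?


Shoelace sum: ((-1)*1 - 6*(-4)) + (6*8 - 8*1) + (8*7 - (-6)*8) + ((-6)*4 - (-2)*7) + ((-2)*(-4) - (-1)*4)
= 169
Area = |169|/2 = 84.5

84.5


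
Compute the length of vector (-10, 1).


|u| = sqrt((-10)^2 + 1^2) = sqrt(101) = 10.0499

10.0499


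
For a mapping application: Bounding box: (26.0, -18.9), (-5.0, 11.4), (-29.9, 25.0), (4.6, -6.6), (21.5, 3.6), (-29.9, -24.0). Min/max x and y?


x range: [-29.9, 26]
y range: [-24, 25]
Bounding box: (-29.9,-24) to (26,25)

(-29.9,-24) to (26,25)


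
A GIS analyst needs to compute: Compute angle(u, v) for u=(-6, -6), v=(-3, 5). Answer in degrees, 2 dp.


u.v = -12, |u| = sqrt(72) = 8.4853, |v| = sqrt(34) = 5.831
cos(theta) = u.v/(|u||v|) = -12/sqrt(2448) = -0.242536
theta = acos(-0.242536) = 104.04 degrees

104.04 degrees


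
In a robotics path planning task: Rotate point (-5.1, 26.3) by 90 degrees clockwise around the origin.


90° CW: (x,y) -> (y, -x)
(-5.1,26.3) -> (26.3, 5.1)

(26.3, 5.1)


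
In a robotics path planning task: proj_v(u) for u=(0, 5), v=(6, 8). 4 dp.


u.v = 40, |v| = sqrt(100) = 10
Scalar projection = u.v / |v| = 40 / sqrt(100) = 4

4


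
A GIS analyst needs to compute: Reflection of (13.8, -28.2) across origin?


Reflection over origin: (x,y) -> (-x,-y)
(13.8, -28.2) -> (-13.8, 28.2)

(-13.8, 28.2)


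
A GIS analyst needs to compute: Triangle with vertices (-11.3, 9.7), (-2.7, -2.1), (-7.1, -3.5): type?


Side lengths squared: AB^2=213.2, BC^2=21.32, CA^2=191.88
Sorted: [21.32, 191.88, 213.2]
By sides: Scalene, By angles: Right

Scalene, Right


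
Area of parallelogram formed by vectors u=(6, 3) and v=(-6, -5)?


|u x v| = |6*(-5) - 3*(-6)|
= |(-30) - (-18)| = 12

12


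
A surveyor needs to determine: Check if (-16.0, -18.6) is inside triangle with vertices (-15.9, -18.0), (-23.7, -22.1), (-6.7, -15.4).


Cross products: AB x AP = 4.27, BC x BP = 7.91, CA x CP = 5.26
All same sign? yes

Yes, inside


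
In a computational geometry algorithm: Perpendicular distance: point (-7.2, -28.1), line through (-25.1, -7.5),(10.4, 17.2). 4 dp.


|cross product| = 1173.43
|line direction| = sqrt(1870.34) = 43.2474
Distance = 1173.43/sqrt(1870.34) = 27.1329

27.1329


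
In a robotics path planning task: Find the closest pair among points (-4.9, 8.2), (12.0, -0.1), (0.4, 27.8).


d(P0,P1) = 18.8282, d(P0,P2) = 20.3039, d(P1,P2) = 30.2154
Closest: P0 and P1

Closest pair: (-4.9, 8.2) and (12.0, -0.1), distance = 18.8282


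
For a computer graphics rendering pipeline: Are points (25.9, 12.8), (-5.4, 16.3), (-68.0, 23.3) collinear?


Cross product: ((-5.4)-25.9)*(23.3-12.8) - (16.3-12.8)*((-68)-25.9)
= 0

Yes, collinear


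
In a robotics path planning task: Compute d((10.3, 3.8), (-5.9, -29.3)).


dx=-16.2, dy=-33.1
d^2 = (-16.2)^2 + (-33.1)^2 = 1358.05
d = sqrt(1358.05) = 36.8517

36.8517


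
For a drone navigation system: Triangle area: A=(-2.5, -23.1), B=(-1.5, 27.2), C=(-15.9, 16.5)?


Area = |x_A(y_B-y_C) + x_B(y_C-y_A) + x_C(y_A-y_B)|/2
= |(-26.75) + (-59.4) + 799.77|/2
= 713.62/2 = 356.81

356.81


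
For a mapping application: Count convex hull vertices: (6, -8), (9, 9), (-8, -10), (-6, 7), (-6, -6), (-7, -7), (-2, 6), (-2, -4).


Convex hull vertices (CCW): (-8, -10), (6, -8), (9, 9), (-6, 7)
Count = 4

4


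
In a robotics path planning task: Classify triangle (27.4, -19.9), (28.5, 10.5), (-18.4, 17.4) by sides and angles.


Side lengths squared: AB^2=925.37, BC^2=2247.22, CA^2=3488.93
Sorted: [925.37, 2247.22, 3488.93]
By sides: Scalene, By angles: Obtuse

Scalene, Obtuse


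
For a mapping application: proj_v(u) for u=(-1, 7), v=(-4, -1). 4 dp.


u.v = -3, |v| = sqrt(17) = 4.1231
Scalar projection = u.v / |v| = -3 / sqrt(17) = -0.7276

-0.7276


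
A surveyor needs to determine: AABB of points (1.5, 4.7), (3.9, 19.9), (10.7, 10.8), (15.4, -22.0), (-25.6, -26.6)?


x range: [-25.6, 15.4]
y range: [-26.6, 19.9]
Bounding box: (-25.6,-26.6) to (15.4,19.9)

(-25.6,-26.6) to (15.4,19.9)


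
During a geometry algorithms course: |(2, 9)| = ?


|u| = sqrt(2^2 + 9^2) = sqrt(85) = 9.2195

9.2195


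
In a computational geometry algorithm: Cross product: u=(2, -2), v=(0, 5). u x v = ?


u x v = u_x*v_y - u_y*v_x = 2*5 - (-2)*0
= 10 - 0 = 10

10


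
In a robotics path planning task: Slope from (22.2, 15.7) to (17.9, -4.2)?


slope = (y2-y1)/(x2-x1) = ((-4.2)-15.7)/(17.9-22.2) = (-19.9)/(-4.3) = 4.6279

4.6279


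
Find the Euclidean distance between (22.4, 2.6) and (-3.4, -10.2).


dx=-25.8, dy=-12.8
d^2 = (-25.8)^2 + (-12.8)^2 = 829.48
d = sqrt(829.48) = 28.8007

28.8007


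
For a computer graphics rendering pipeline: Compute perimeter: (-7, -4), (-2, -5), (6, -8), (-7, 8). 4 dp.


Sides: (-7, -4)->(-2, -5): sqrt(26) = 5.09902, (-2, -5)->(6, -8): sqrt(73) = 8.544004, (6, -8)->(-7, 8): sqrt(425) = 20.615528, (-7, 8)->(-7, -4): sqrt(144) = 12
Sum = 46.258552
Perimeter = 46.2586

46.2586


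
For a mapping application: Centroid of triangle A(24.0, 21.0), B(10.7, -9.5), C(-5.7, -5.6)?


Centroid = ((x_A+x_B+x_C)/3, (y_A+y_B+y_C)/3)
= ((24+10.7+(-5.7))/3, (21+(-9.5)+(-5.6))/3)
= (9.6667, 1.9667)

(9.6667, 1.9667)


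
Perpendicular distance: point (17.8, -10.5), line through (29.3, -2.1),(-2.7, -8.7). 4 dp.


|cross product| = 192.9
|line direction| = sqrt(1067.56) = 32.6735
Distance = 192.9/sqrt(1067.56) = 5.9039

5.9039


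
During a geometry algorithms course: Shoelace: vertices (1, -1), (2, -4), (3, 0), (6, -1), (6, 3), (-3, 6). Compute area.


Shoelace sum: (1*(-4) - 2*(-1)) + (2*0 - 3*(-4)) + (3*(-1) - 6*0) + (6*3 - 6*(-1)) + (6*6 - (-3)*3) + ((-3)*(-1) - 1*6)
= 73
Area = |73|/2 = 36.5

36.5


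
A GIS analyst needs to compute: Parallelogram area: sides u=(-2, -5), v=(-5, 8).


|u x v| = |(-2)*8 - (-5)*(-5)|
= |(-16) - 25| = 41

41


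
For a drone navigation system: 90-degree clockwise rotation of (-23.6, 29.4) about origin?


90° CW: (x,y) -> (y, -x)
(-23.6,29.4) -> (29.4, 23.6)

(29.4, 23.6)


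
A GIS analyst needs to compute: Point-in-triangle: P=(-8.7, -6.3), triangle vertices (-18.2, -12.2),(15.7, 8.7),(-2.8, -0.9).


Cross products: AB x AP = 1.46, BC x BP = 43.26, CA x CP = 16.49
All same sign? yes

Yes, inside


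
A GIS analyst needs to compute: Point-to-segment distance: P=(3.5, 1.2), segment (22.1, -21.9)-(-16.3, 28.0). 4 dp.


Project P onto AB: t = 0.4709 (clamped to [0,1])
Closest point on segment: (4.0173, 1.5981)
Distance: 0.6527

0.6527


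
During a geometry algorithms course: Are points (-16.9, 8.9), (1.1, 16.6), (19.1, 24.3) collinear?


Cross product: (1.1-(-16.9))*(24.3-8.9) - (16.6-8.9)*(19.1-(-16.9))
= 0

Yes, collinear


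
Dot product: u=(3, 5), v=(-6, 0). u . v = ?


u . v = u_x*v_x + u_y*v_y = 3*(-6) + 5*0
= (-18) + 0 = -18

-18


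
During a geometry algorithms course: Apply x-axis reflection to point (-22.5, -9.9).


Reflection over x-axis: (x,y) -> (x,-y)
(-22.5, -9.9) -> (-22.5, 9.9)

(-22.5, 9.9)


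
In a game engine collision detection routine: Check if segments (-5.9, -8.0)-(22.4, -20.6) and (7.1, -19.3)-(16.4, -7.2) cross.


Cross products: d1=262.39, d2=-197.22, d3=-155.99, d4=303.62
d1*d2 < 0 and d3*d4 < 0? yes

Yes, they intersect


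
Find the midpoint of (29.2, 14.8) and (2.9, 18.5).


M = ((29.2+2.9)/2, (14.8+18.5)/2)
= (16.05, 16.65)

(16.05, 16.65)


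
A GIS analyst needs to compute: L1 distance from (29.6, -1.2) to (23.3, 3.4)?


|29.6-23.3| + |(-1.2)-3.4| = 6.3 + 4.6 = 10.9

10.9


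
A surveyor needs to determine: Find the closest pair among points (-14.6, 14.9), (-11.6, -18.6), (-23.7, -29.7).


d(P0,P1) = 33.6341, d(P0,P2) = 45.5189, d(P1,P2) = 16.4201
Closest: P1 and P2

Closest pair: (-11.6, -18.6) and (-23.7, -29.7), distance = 16.4201


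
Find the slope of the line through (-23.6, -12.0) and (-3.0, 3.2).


slope = (y2-y1)/(x2-x1) = (3.2-(-12))/((-3)-(-23.6)) = 15.2/20.6 = 0.7379

0.7379


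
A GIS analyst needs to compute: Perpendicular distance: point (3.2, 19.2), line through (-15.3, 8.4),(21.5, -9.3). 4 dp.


|cross product| = 724.89
|line direction| = sqrt(1667.53) = 40.8354
Distance = 724.89/sqrt(1667.53) = 17.7515

17.7515


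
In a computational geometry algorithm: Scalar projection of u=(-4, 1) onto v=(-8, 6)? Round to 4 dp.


u.v = 38, |v| = sqrt(100) = 10
Scalar projection = u.v / |v| = 38 / sqrt(100) = 3.8

3.8


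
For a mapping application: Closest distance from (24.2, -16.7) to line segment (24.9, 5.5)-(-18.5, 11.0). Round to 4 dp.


Project P onto AB: t = 0 (clamped to [0,1])
Closest point on segment: (24.9, 5.5)
Distance: 22.211

22.211


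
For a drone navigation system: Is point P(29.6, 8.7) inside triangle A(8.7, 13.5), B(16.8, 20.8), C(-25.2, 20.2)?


Cross products: AB x AP = -191.45, BC x BP = 515.88, CA x CP = -22.69
All same sign? no

No, outside


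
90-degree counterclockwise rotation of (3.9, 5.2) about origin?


90° CCW: (x,y) -> (-y, x)
(3.9,5.2) -> (-5.2, 3.9)

(-5.2, 3.9)


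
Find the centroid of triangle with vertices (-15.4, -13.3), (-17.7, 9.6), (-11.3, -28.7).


Centroid = ((x_A+x_B+x_C)/3, (y_A+y_B+y_C)/3)
= (((-15.4)+(-17.7)+(-11.3))/3, ((-13.3)+9.6+(-28.7))/3)
= (-14.8, -10.8)

(-14.8, -10.8)


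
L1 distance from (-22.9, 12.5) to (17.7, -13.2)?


|(-22.9)-17.7| + |12.5-(-13.2)| = 40.6 + 25.7 = 66.3

66.3


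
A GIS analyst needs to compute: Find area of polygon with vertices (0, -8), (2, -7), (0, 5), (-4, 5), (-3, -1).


Shoelace sum: (0*(-7) - 2*(-8)) + (2*5 - 0*(-7)) + (0*5 - (-4)*5) + ((-4)*(-1) - (-3)*5) + ((-3)*(-8) - 0*(-1))
= 89
Area = |89|/2 = 44.5

44.5


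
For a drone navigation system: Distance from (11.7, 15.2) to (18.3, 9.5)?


dx=6.6, dy=-5.7
d^2 = 6.6^2 + (-5.7)^2 = 76.05
d = sqrt(76.05) = 8.7207

8.7207


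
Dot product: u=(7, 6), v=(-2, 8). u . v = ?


u . v = u_x*v_x + u_y*v_y = 7*(-2) + 6*8
= (-14) + 48 = 34

34


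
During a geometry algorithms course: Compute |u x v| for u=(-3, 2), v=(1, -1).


|u x v| = |(-3)*(-1) - 2*1|
= |3 - 2| = 1

1


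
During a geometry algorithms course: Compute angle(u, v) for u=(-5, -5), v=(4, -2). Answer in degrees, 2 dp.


u.v = -10, |u| = sqrt(50) = 7.0711, |v| = sqrt(20) = 4.4721
cos(theta) = u.v/(|u||v|) = -10/sqrt(1000) = -0.316228
theta = acos(-0.316228) = 108.43 degrees

108.43 degrees


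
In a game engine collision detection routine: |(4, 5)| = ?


|u| = sqrt(4^2 + 5^2) = sqrt(41) = 6.4031

6.4031


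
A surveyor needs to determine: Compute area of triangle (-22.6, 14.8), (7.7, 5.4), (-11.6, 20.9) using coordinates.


Area = |x_A(y_B-y_C) + x_B(y_C-y_A) + x_C(y_A-y_B)|/2
= |350.3 + 46.97 + (-109.04)|/2
= 288.23/2 = 144.115

144.115


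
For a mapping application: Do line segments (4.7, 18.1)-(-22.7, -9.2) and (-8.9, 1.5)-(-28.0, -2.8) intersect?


Cross products: d1=-258.58, d2=145.03, d3=83.56, d4=-320.05
d1*d2 < 0 and d3*d4 < 0? yes

Yes, they intersect


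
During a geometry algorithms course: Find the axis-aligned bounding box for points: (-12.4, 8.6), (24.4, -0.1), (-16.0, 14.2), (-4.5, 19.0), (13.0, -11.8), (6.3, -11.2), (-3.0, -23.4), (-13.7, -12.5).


x range: [-16, 24.4]
y range: [-23.4, 19]
Bounding box: (-16,-23.4) to (24.4,19)

(-16,-23.4) to (24.4,19)


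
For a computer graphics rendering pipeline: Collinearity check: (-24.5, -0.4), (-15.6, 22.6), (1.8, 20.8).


Cross product: ((-15.6)-(-24.5))*(20.8-(-0.4)) - (22.6-(-0.4))*(1.8-(-24.5))
= -416.22

No, not collinear


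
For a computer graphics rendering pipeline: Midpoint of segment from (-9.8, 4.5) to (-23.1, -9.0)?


M = (((-9.8)+(-23.1))/2, (4.5+(-9))/2)
= (-16.45, -2.25)

(-16.45, -2.25)


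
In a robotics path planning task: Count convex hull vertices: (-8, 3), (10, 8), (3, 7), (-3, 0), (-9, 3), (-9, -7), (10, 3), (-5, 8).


Convex hull vertices (CCW): (-9, -7), (10, 3), (10, 8), (-5, 8), (-9, 3)
Count = 5

5


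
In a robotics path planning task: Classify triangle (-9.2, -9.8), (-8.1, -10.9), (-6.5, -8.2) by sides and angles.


Side lengths squared: AB^2=2.42, BC^2=9.85, CA^2=9.85
Sorted: [2.42, 9.85, 9.85]
By sides: Isosceles, By angles: Acute

Isosceles, Acute


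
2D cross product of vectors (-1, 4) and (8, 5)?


u x v = u_x*v_y - u_y*v_x = (-1)*5 - 4*8
= (-5) - 32 = -37

-37


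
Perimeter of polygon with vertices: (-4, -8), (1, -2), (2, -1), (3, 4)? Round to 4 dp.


Sides: (-4, -8)->(1, -2): sqrt(61) = 7.81025, (1, -2)->(2, -1): sqrt(2) = 1.414214, (2, -1)->(3, 4): sqrt(26) = 5.09902, (3, 4)->(-4, -8): sqrt(193) = 13.892444
Sum = 28.215928
Perimeter = 28.2159

28.2159


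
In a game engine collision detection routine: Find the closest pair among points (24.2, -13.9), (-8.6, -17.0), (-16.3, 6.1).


d(P0,P1) = 32.9462, d(P0,P2) = 45.1691, d(P1,P2) = 24.3495
Closest: P1 and P2

Closest pair: (-8.6, -17.0) and (-16.3, 6.1), distance = 24.3495


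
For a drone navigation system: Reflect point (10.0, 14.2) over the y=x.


Reflection over y=x: (x,y) -> (y,x)
(10, 14.2) -> (14.2, 10)

(14.2, 10)


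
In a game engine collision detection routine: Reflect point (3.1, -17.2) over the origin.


Reflection over origin: (x,y) -> (-x,-y)
(3.1, -17.2) -> (-3.1, 17.2)

(-3.1, 17.2)


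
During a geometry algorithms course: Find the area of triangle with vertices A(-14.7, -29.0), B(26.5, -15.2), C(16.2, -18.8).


Area = |x_A(y_B-y_C) + x_B(y_C-y_A) + x_C(y_A-y_B)|/2
= |(-52.92) + 270.3 + (-223.56)|/2
= 6.18/2 = 3.09

3.09


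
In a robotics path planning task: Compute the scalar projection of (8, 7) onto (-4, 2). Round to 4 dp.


u.v = -18, |v| = sqrt(20) = 4.4721
Scalar projection = u.v / |v| = -18 / sqrt(20) = -4.0249

-4.0249


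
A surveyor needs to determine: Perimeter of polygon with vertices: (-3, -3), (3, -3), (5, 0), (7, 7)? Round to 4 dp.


Sides: (-3, -3)->(3, -3): sqrt(36) = 6, (3, -3)->(5, 0): sqrt(13) = 3.605551, (5, 0)->(7, 7): sqrt(53) = 7.28011, (7, 7)->(-3, -3): sqrt(200) = 14.142136
Sum = 31.027797
Perimeter = 31.0278

31.0278


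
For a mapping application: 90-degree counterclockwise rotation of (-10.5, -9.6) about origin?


90° CCW: (x,y) -> (-y, x)
(-10.5,-9.6) -> (9.6, -10.5)

(9.6, -10.5)


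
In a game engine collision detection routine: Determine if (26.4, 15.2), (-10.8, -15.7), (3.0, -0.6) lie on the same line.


Cross product: ((-10.8)-26.4)*((-0.6)-15.2) - ((-15.7)-15.2)*(3-26.4)
= -135.3

No, not collinear


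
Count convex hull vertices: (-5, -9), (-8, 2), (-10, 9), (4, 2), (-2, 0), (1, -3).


Convex hull vertices (CCW): (-10, 9), (-5, -9), (1, -3), (4, 2)
Count = 4

4


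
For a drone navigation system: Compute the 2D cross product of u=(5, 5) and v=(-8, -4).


u x v = u_x*v_y - u_y*v_x = 5*(-4) - 5*(-8)
= (-20) - (-40) = 20

20


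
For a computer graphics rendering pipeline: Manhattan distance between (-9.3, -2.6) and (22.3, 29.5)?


|(-9.3)-22.3| + |(-2.6)-29.5| = 31.6 + 32.1 = 63.7

63.7


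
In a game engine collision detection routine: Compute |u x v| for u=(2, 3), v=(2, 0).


|u x v| = |2*0 - 3*2|
= |0 - 6| = 6

6


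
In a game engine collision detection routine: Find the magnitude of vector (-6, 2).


|u| = sqrt((-6)^2 + 2^2) = sqrt(40) = 6.3246

6.3246


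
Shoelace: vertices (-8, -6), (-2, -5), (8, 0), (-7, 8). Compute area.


Shoelace sum: ((-8)*(-5) - (-2)*(-6)) + ((-2)*0 - 8*(-5)) + (8*8 - (-7)*0) + ((-7)*(-6) - (-8)*8)
= 238
Area = |238|/2 = 119

119


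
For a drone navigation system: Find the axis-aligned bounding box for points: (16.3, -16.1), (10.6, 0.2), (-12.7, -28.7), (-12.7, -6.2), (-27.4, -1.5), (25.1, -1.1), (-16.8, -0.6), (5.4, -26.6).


x range: [-27.4, 25.1]
y range: [-28.7, 0.2]
Bounding box: (-27.4,-28.7) to (25.1,0.2)

(-27.4,-28.7) to (25.1,0.2)


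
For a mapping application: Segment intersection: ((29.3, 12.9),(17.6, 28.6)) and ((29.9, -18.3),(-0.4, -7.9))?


Cross products: d1=-939.12, d2=-1293.15, d3=355.62, d4=709.65
d1*d2 < 0 and d3*d4 < 0? no

No, they don't intersect


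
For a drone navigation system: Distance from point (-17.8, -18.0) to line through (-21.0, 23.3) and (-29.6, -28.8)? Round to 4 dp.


|cross product| = 521.9
|line direction| = sqrt(2788.37) = 52.805
Distance = 521.9/sqrt(2788.37) = 9.8835

9.8835


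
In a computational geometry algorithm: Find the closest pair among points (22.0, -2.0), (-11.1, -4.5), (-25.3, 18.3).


d(P0,P1) = 33.1943, d(P0,P2) = 51.4721, d(P1,P2) = 26.8604
Closest: P1 and P2

Closest pair: (-11.1, -4.5) and (-25.3, 18.3), distance = 26.8604


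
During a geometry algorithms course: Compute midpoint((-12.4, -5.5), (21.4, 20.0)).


M = (((-12.4)+21.4)/2, ((-5.5)+20)/2)
= (4.5, 7.25)

(4.5, 7.25)


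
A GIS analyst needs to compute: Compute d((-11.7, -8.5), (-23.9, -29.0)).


dx=-12.2, dy=-20.5
d^2 = (-12.2)^2 + (-20.5)^2 = 569.09
d = sqrt(569.09) = 23.8556

23.8556


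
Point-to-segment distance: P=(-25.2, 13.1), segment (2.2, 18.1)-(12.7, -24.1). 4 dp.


Project P onto AB: t = 0 (clamped to [0,1])
Closest point on segment: (2.2, 18.1)
Distance: 27.8525

27.8525


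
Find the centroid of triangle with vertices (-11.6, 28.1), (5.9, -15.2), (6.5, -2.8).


Centroid = ((x_A+x_B+x_C)/3, (y_A+y_B+y_C)/3)
= (((-11.6)+5.9+6.5)/3, (28.1+(-15.2)+(-2.8))/3)
= (0.2667, 3.3667)

(0.2667, 3.3667)


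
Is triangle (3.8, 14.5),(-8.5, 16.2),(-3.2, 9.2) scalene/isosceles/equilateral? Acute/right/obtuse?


Side lengths squared: AB^2=154.18, BC^2=77.09, CA^2=77.09
Sorted: [77.09, 77.09, 154.18]
By sides: Isosceles, By angles: Right

Isosceles, Right


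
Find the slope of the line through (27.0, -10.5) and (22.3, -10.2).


slope = (y2-y1)/(x2-x1) = ((-10.2)-(-10.5))/(22.3-27) = 0.3/(-4.7) = -0.0638

-0.0638


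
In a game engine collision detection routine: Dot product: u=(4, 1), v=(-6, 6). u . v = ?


u . v = u_x*v_x + u_y*v_y = 4*(-6) + 1*6
= (-24) + 6 = -18

-18


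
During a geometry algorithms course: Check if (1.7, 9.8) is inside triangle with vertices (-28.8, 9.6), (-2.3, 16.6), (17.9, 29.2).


Cross products: AB x AP = -208.2, BC x BP = -187.76, CA x CP = 588.46
All same sign? no

No, outside


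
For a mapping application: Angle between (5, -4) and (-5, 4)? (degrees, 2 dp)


u.v = -41, |u| = sqrt(41) = 6.4031, |v| = sqrt(41) = 6.4031
cos(theta) = u.v/(|u||v|) = -41/sqrt(1681) = -1
theta = acos(-1) = 180 degrees

180 degrees


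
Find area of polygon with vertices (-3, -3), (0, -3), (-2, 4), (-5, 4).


Shoelace sum: ((-3)*(-3) - 0*(-3)) + (0*4 - (-2)*(-3)) + ((-2)*4 - (-5)*4) + ((-5)*(-3) - (-3)*4)
= 42
Area = |42|/2 = 21

21


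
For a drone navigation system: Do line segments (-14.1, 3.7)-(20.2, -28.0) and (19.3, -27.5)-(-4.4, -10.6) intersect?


Cross products: d1=-174.98, d2=-3.36, d3=-11.38, d4=-183
d1*d2 < 0 and d3*d4 < 0? no

No, they don't intersect


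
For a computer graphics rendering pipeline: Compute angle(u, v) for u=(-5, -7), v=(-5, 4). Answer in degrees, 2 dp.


u.v = -3, |u| = sqrt(74) = 8.6023, |v| = sqrt(41) = 6.4031
cos(theta) = u.v/(|u||v|) = -3/sqrt(3034) = -0.054464
theta = acos(-0.054464) = 93.12 degrees

93.12 degrees


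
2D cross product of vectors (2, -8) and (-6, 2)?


u x v = u_x*v_y - u_y*v_x = 2*2 - (-8)*(-6)
= 4 - 48 = -44

-44


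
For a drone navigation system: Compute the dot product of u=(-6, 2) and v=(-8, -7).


u . v = u_x*v_x + u_y*v_y = (-6)*(-8) + 2*(-7)
= 48 + (-14) = 34

34


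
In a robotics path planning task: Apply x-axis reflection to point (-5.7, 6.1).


Reflection over x-axis: (x,y) -> (x,-y)
(-5.7, 6.1) -> (-5.7, -6.1)

(-5.7, -6.1)


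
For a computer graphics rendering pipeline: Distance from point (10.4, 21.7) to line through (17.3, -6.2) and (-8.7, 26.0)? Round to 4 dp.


|cross product| = 503.22
|line direction| = sqrt(1712.84) = 41.3865
Distance = 503.22/sqrt(1712.84) = 12.159

12.159


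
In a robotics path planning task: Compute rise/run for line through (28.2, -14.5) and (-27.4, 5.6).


slope = (y2-y1)/(x2-x1) = (5.6-(-14.5))/((-27.4)-28.2) = 20.1/(-55.6) = -0.3615

-0.3615


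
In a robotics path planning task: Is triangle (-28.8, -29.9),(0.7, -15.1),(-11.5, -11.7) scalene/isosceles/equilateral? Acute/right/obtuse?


Side lengths squared: AB^2=1089.29, BC^2=160.4, CA^2=630.53
Sorted: [160.4, 630.53, 1089.29]
By sides: Scalene, By angles: Obtuse

Scalene, Obtuse


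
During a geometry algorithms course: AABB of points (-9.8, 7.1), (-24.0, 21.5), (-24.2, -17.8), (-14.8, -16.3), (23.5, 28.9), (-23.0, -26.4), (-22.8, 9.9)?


x range: [-24.2, 23.5]
y range: [-26.4, 28.9]
Bounding box: (-24.2,-26.4) to (23.5,28.9)

(-24.2,-26.4) to (23.5,28.9)


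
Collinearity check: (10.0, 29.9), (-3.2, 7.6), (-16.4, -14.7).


Cross product: ((-3.2)-10)*((-14.7)-29.9) - (7.6-29.9)*((-16.4)-10)
= 0

Yes, collinear


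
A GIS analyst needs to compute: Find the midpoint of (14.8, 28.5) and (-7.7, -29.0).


M = ((14.8+(-7.7))/2, (28.5+(-29))/2)
= (3.55, -0.25)

(3.55, -0.25)


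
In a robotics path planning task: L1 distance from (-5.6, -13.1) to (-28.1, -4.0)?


|(-5.6)-(-28.1)| + |(-13.1)-(-4)| = 22.5 + 9.1 = 31.6

31.6


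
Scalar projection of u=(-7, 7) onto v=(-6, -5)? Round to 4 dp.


u.v = 7, |v| = sqrt(61) = 7.8102
Scalar projection = u.v / |v| = 7 / sqrt(61) = 0.8963

0.8963


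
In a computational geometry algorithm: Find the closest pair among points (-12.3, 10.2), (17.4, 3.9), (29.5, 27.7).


d(P0,P1) = 30.3608, d(P0,P2) = 45.3154, d(P1,P2) = 26.6993
Closest: P1 and P2

Closest pair: (17.4, 3.9) and (29.5, 27.7), distance = 26.6993


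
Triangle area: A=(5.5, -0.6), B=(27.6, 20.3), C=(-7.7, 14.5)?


Area = |x_A(y_B-y_C) + x_B(y_C-y_A) + x_C(y_A-y_B)|/2
= |31.9 + 416.76 + 160.93|/2
= 609.59/2 = 304.795

304.795


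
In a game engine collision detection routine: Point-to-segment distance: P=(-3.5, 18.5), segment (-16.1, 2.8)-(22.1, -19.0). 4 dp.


Project P onto AB: t = 0.0719 (clamped to [0,1])
Closest point on segment: (-13.354, 1.2329)
Distance: 19.881

19.881


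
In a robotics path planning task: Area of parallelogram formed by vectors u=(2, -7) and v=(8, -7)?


|u x v| = |2*(-7) - (-7)*8|
= |(-14) - (-56)| = 42

42


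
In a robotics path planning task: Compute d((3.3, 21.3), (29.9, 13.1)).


dx=26.6, dy=-8.2
d^2 = 26.6^2 + (-8.2)^2 = 774.8
d = sqrt(774.8) = 27.8352

27.8352


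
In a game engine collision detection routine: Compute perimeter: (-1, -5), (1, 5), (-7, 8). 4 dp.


Sides: (-1, -5)->(1, 5): sqrt(104) = 10.198039, (1, 5)->(-7, 8): sqrt(73) = 8.544004, (-7, 8)->(-1, -5): sqrt(205) = 14.317821
Sum = 33.059864
Perimeter = 33.0599

33.0599


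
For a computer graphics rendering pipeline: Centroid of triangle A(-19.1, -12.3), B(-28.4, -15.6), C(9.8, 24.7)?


Centroid = ((x_A+x_B+x_C)/3, (y_A+y_B+y_C)/3)
= (((-19.1)+(-28.4)+9.8)/3, ((-12.3)+(-15.6)+24.7)/3)
= (-12.5667, -1.0667)

(-12.5667, -1.0667)


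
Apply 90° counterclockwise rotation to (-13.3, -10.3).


90° CCW: (x,y) -> (-y, x)
(-13.3,-10.3) -> (10.3, -13.3)

(10.3, -13.3)


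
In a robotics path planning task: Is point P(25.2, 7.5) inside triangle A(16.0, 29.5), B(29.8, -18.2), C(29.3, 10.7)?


Cross products: AB x AP = 135.24, BC x BP = 120.09, CA x CP = 119.64
All same sign? yes

Yes, inside


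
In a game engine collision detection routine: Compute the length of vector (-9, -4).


|u| = sqrt((-9)^2 + (-4)^2) = sqrt(97) = 9.8489

9.8489


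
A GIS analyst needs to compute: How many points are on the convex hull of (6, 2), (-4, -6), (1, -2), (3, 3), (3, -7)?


Convex hull vertices (CCW): (-4, -6), (3, -7), (6, 2), (3, 3)
Count = 4

4


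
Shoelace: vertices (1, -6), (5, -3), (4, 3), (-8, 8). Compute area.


Shoelace sum: (1*(-3) - 5*(-6)) + (5*3 - 4*(-3)) + (4*8 - (-8)*3) + ((-8)*(-6) - 1*8)
= 150
Area = |150|/2 = 75

75


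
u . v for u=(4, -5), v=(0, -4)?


u . v = u_x*v_x + u_y*v_y = 4*0 + (-5)*(-4)
= 0 + 20 = 20

20


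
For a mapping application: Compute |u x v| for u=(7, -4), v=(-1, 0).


|u x v| = |7*0 - (-4)*(-1)|
= |0 - 4| = 4

4


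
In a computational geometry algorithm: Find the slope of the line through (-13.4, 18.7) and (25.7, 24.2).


slope = (y2-y1)/(x2-x1) = (24.2-18.7)/(25.7-(-13.4)) = 5.5/39.1 = 0.1407

0.1407


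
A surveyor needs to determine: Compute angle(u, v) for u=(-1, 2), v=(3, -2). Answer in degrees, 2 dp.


u.v = -7, |u| = sqrt(5) = 2.2361, |v| = sqrt(13) = 3.6056
cos(theta) = u.v/(|u||v|) = -7/sqrt(65) = -0.868243
theta = acos(-0.868243) = 150.26 degrees

150.26 degrees


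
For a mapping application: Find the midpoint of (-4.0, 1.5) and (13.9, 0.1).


M = (((-4)+13.9)/2, (1.5+0.1)/2)
= (4.95, 0.8)

(4.95, 0.8)


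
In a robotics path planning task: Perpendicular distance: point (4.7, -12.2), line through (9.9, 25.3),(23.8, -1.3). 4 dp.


|cross product| = 659.57
|line direction| = sqrt(900.77) = 30.0128
Distance = 659.57/sqrt(900.77) = 21.9763

21.9763


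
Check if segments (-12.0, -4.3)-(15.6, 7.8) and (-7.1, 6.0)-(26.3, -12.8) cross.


Cross products: d1=-436.14, d2=486.88, d3=224.99, d4=-698.03
d1*d2 < 0 and d3*d4 < 0? yes

Yes, they intersect


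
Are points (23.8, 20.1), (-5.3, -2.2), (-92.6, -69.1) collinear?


Cross product: ((-5.3)-23.8)*((-69.1)-20.1) - ((-2.2)-20.1)*((-92.6)-23.8)
= 0

Yes, collinear


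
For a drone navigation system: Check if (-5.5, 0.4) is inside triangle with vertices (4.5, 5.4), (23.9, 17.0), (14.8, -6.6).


Cross products: AB x AP = 19, BC x BP = -542.78, CA x CP = 171.5
All same sign? no

No, outside


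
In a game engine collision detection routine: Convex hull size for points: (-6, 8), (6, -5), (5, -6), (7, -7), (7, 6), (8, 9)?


Convex hull vertices (CCW): (-6, 8), (5, -6), (7, -7), (8, 9)
Count = 4

4


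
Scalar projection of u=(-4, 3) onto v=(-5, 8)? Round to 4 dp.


u.v = 44, |v| = sqrt(89) = 9.434
Scalar projection = u.v / |v| = 44 / sqrt(89) = 4.664

4.664


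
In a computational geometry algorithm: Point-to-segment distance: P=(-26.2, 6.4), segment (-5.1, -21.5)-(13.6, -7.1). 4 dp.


Project P onto AB: t = 0.0129 (clamped to [0,1])
Closest point on segment: (-4.8586, -21.3141)
Distance: 34.979

34.979


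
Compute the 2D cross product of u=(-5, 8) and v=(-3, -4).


u x v = u_x*v_y - u_y*v_x = (-5)*(-4) - 8*(-3)
= 20 - (-24) = 44

44


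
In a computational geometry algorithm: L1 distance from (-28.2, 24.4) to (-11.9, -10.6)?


|(-28.2)-(-11.9)| + |24.4-(-10.6)| = 16.3 + 35 = 51.3

51.3


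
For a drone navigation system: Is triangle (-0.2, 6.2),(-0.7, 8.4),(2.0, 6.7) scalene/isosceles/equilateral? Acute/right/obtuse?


Side lengths squared: AB^2=5.09, BC^2=10.18, CA^2=5.09
Sorted: [5.09, 5.09, 10.18]
By sides: Isosceles, By angles: Right

Isosceles, Right


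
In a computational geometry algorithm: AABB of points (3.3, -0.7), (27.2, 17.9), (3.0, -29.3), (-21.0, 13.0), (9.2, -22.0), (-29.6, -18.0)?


x range: [-29.6, 27.2]
y range: [-29.3, 17.9]
Bounding box: (-29.6,-29.3) to (27.2,17.9)

(-29.6,-29.3) to (27.2,17.9)


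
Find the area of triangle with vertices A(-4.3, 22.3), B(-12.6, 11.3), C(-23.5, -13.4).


Area = |x_A(y_B-y_C) + x_B(y_C-y_A) + x_C(y_A-y_B)|/2
= |(-106.21) + 449.82 + (-258.5)|/2
= 85.11/2 = 42.555

42.555


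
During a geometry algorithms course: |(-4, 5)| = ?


|u| = sqrt((-4)^2 + 5^2) = sqrt(41) = 6.4031

6.4031


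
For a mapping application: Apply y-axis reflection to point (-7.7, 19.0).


Reflection over y-axis: (x,y) -> (-x,y)
(-7.7, 19) -> (7.7, 19)

(7.7, 19)


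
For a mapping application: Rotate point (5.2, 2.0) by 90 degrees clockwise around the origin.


90° CW: (x,y) -> (y, -x)
(5.2,2) -> (2, -5.2)

(2, -5.2)


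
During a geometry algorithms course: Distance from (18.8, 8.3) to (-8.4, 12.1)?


dx=-27.2, dy=3.8
d^2 = (-27.2)^2 + 3.8^2 = 754.28
d = sqrt(754.28) = 27.4642

27.4642


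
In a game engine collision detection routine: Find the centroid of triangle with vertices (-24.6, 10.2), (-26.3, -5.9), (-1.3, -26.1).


Centroid = ((x_A+x_B+x_C)/3, (y_A+y_B+y_C)/3)
= (((-24.6)+(-26.3)+(-1.3))/3, (10.2+(-5.9)+(-26.1))/3)
= (-17.4, -7.2667)

(-17.4, -7.2667)


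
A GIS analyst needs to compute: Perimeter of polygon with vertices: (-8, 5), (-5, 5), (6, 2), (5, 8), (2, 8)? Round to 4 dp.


Sides: (-8, 5)->(-5, 5): sqrt(9) = 3, (-5, 5)->(6, 2): sqrt(130) = 11.401754, (6, 2)->(5, 8): sqrt(37) = 6.082763, (5, 8)->(2, 8): sqrt(9) = 3, (2, 8)->(-8, 5): sqrt(109) = 10.440307
Sum = 33.924824
Perimeter = 33.9248

33.9248


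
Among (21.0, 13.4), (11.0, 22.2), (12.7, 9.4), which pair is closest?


d(P0,P1) = 13.3207, d(P0,P2) = 9.2136, d(P1,P2) = 12.9124
Closest: P0 and P2

Closest pair: (21.0, 13.4) and (12.7, 9.4), distance = 9.2136


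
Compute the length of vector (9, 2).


|u| = sqrt(9^2 + 2^2) = sqrt(85) = 9.2195

9.2195


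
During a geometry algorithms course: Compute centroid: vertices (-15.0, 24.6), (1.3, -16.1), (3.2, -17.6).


Centroid = ((x_A+x_B+x_C)/3, (y_A+y_B+y_C)/3)
= (((-15)+1.3+3.2)/3, (24.6+(-16.1)+(-17.6))/3)
= (-3.5, -3.0333)

(-3.5, -3.0333)


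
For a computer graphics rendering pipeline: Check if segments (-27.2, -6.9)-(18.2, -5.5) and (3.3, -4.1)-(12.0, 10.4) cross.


Cross products: d1=417.89, d2=-228.23, d3=84.42, d4=730.54
d1*d2 < 0 and d3*d4 < 0? no

No, they don't intersect


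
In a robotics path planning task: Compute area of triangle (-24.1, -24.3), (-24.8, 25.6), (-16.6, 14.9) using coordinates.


Area = |x_A(y_B-y_C) + x_B(y_C-y_A) + x_C(y_A-y_B)|/2
= |(-257.87) + (-972.16) + 828.34|/2
= 401.69/2 = 200.845

200.845


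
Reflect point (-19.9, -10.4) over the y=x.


Reflection over y=x: (x,y) -> (y,x)
(-19.9, -10.4) -> (-10.4, -19.9)

(-10.4, -19.9)


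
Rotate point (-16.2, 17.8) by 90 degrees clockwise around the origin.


90° CW: (x,y) -> (y, -x)
(-16.2,17.8) -> (17.8, 16.2)

(17.8, 16.2)


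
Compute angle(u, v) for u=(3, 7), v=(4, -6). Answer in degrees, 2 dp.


u.v = -30, |u| = sqrt(58) = 7.6158, |v| = sqrt(52) = 7.2111
cos(theta) = u.v/(|u||v|) = -30/sqrt(3016) = -0.546268
theta = acos(-0.546268) = 123.11 degrees

123.11 degrees


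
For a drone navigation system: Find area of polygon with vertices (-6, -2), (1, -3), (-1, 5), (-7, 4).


Shoelace sum: ((-6)*(-3) - 1*(-2)) + (1*5 - (-1)*(-3)) + ((-1)*4 - (-7)*5) + ((-7)*(-2) - (-6)*4)
= 91
Area = |91|/2 = 45.5

45.5


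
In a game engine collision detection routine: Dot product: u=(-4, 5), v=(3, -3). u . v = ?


u . v = u_x*v_x + u_y*v_y = (-4)*3 + 5*(-3)
= (-12) + (-15) = -27

-27


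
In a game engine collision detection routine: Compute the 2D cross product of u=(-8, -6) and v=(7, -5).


u x v = u_x*v_y - u_y*v_x = (-8)*(-5) - (-6)*7
= 40 - (-42) = 82

82


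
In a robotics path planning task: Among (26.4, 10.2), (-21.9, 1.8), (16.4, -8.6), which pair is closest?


d(P0,P1) = 49.025, d(P0,P2) = 21.2941, d(P1,P2) = 39.6869
Closest: P0 and P2

Closest pair: (26.4, 10.2) and (16.4, -8.6), distance = 21.2941


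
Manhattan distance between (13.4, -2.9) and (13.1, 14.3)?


|13.4-13.1| + |(-2.9)-14.3| = 0.3 + 17.2 = 17.5

17.5


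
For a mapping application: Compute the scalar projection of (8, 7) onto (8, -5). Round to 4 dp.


u.v = 29, |v| = sqrt(89) = 9.434
Scalar projection = u.v / |v| = 29 / sqrt(89) = 3.074

3.074


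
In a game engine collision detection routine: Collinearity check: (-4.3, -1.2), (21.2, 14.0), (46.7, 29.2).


Cross product: (21.2-(-4.3))*(29.2-(-1.2)) - (14-(-1.2))*(46.7-(-4.3))
= 0

Yes, collinear


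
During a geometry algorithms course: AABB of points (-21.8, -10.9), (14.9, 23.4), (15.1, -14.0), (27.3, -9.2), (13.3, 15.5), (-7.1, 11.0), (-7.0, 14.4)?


x range: [-21.8, 27.3]
y range: [-14, 23.4]
Bounding box: (-21.8,-14) to (27.3,23.4)

(-21.8,-14) to (27.3,23.4)


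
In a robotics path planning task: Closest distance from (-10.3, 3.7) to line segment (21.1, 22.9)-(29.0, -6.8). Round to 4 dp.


Project P onto AB: t = 0.3411 (clamped to [0,1])
Closest point on segment: (23.7948, 12.769)
Distance: 35.2803

35.2803


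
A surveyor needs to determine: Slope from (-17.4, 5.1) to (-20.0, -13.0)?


slope = (y2-y1)/(x2-x1) = ((-13)-5.1)/((-20)-(-17.4)) = (-18.1)/(-2.6) = 6.9615

6.9615


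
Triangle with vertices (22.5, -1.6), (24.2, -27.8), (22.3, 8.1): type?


Side lengths squared: AB^2=689.33, BC^2=1292.42, CA^2=94.13
Sorted: [94.13, 689.33, 1292.42]
By sides: Scalene, By angles: Obtuse

Scalene, Obtuse


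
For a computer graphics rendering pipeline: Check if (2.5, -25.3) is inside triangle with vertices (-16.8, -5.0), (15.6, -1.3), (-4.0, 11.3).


Cross products: AB x AP = -729.13, BC x BP = 635.46, CA x CP = 574.43
All same sign? no

No, outside


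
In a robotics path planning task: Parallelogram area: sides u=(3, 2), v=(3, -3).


|u x v| = |3*(-3) - 2*3|
= |(-9) - 6| = 15

15


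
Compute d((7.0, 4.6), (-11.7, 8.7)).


dx=-18.7, dy=4.1
d^2 = (-18.7)^2 + 4.1^2 = 366.5
d = sqrt(366.5) = 19.1442

19.1442


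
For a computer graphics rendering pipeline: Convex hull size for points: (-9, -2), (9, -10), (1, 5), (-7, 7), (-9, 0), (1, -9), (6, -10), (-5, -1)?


Convex hull vertices (CCW): (-9, -2), (1, -9), (6, -10), (9, -10), (1, 5), (-7, 7), (-9, 0)
Count = 7

7


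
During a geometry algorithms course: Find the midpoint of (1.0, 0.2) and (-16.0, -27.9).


M = ((1+(-16))/2, (0.2+(-27.9))/2)
= (-7.5, -13.85)

(-7.5, -13.85)


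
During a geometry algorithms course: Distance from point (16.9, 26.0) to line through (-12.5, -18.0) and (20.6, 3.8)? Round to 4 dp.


|cross product| = 815.48
|line direction| = sqrt(1570.85) = 39.634
Distance = 815.48/sqrt(1570.85) = 20.5753

20.5753


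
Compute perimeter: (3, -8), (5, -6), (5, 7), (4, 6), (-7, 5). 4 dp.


Sides: (3, -8)->(5, -6): sqrt(8) = 2.828427, (5, -6)->(5, 7): sqrt(169) = 13, (5, 7)->(4, 6): sqrt(2) = 1.414214, (4, 6)->(-7, 5): sqrt(122) = 11.045361, (-7, 5)->(3, -8): sqrt(269) = 16.401219
Sum = 44.689221
Perimeter = 44.6892

44.6892


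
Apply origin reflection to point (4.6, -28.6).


Reflection over origin: (x,y) -> (-x,-y)
(4.6, -28.6) -> (-4.6, 28.6)

(-4.6, 28.6)


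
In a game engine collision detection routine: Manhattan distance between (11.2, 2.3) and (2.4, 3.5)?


|11.2-2.4| + |2.3-3.5| = 8.8 + 1.2 = 10

10


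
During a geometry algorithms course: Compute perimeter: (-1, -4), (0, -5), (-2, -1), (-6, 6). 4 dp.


Sides: (-1, -4)->(0, -5): sqrt(2) = 1.414214, (0, -5)->(-2, -1): sqrt(20) = 4.472136, (-2, -1)->(-6, 6): sqrt(65) = 8.062258, (-6, 6)->(-1, -4): sqrt(125) = 11.18034
Sum = 25.128948
Perimeter = 25.1289

25.1289


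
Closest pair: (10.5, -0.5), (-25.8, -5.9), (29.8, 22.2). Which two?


d(P0,P1) = 36.6995, d(P0,P2) = 29.7956, d(P1,P2) = 62.2974
Closest: P0 and P2

Closest pair: (10.5, -0.5) and (29.8, 22.2), distance = 29.7956


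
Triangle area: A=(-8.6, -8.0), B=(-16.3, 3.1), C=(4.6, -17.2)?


Area = |x_A(y_B-y_C) + x_B(y_C-y_A) + x_C(y_A-y_B)|/2
= |(-174.58) + 149.96 + (-51.06)|/2
= 75.68/2 = 37.84

37.84


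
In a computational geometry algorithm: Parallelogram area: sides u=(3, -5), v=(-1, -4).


|u x v| = |3*(-4) - (-5)*(-1)|
= |(-12) - 5| = 17

17


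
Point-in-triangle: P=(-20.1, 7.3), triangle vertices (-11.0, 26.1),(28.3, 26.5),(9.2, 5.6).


Cross products: AB x AP = -735.2, BC x BP = -644.84, CA x CP = 566.31
All same sign? no

No, outside
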